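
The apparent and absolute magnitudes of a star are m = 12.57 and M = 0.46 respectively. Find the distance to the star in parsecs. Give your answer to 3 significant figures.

Distance modulus: m − M = 12.57 − (0.46) = 12.110
m − M = 5 log₁₀ d − 5
log₁₀ d = (m − M)/5 + 1 = 3.4220
d = 10^3.4220 = 2642 pc

d ≈ 2640 pc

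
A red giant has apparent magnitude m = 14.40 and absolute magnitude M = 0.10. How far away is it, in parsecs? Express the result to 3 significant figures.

d ≈ 7240 pc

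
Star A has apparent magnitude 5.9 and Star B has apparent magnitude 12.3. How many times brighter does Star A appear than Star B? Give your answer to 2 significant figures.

Magnitude difference = -6.4
Flux ratio = 10^(−0.4 Δm) = 10^(−0.4 × -6.4) = 10^2.560 = 363.1

360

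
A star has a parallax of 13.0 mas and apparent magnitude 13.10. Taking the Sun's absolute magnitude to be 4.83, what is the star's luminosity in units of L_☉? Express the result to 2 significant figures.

L/L_☉ ≈ 0.029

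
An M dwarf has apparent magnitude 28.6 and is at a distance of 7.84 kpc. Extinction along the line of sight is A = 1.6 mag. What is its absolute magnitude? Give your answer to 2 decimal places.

M ≈ 12.53

d = 7.84 kpc = 7840 pc
5 log₁₀(d/10 pc) = 5 log₁₀(7840) − 5 = 14.472
M = m − 5 log₁₀(d/10) − A = 28.6 − 14.472 − 1.6 = 12.528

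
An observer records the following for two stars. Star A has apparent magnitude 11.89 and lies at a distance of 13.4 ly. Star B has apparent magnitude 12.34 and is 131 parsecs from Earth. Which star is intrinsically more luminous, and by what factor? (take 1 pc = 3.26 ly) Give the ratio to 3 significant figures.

Star B is more luminous, by a factor of 671.

Star A: d = 13.4 ly / 3.26 = 4.110 pc
Star A: M = m − 5 log₁₀ d + 5 = 11.89 − 5·0.6139 + 5 = 13.821
Star B: M = m − 5 log₁₀ d + 5 = 12.34 − 5·2.1173 + 5 = 6.754
ΔM = M_A − M_B = 13.821 − (6.754) = 7.067; smaller M is more luminous → Star B.
L ratio = 10^(0.4 |ΔM|) = 10^2.827 = 671.1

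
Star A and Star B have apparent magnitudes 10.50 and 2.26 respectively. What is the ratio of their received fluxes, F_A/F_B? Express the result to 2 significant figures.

Δm = 10.50 − (2.26) = 8.24
Flux ratio = 10^(−0.4 Δm) = 10^(−0.4 × 8.24) = 10^-3.296 = 5.058×10^-4

F_A/F_B ≈ 5.1×10^-4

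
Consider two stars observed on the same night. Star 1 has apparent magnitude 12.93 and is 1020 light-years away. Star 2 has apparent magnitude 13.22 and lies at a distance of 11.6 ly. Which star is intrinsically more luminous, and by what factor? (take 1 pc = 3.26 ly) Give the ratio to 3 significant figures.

Star 1 is more luminous, by a factor of 10100.

Star 1: d = 1020 ly / 3.26 = 312.9 pc
Star 1: M = m − 5 log₁₀ d + 5 = 12.93 − 5·2.4954 + 5 = 5.453
Star 2: d = 11.6 ly / 3.26 = 3.558 pc
Star 2: M = m − 5 log₁₀ d + 5 = 13.22 − 5·0.5512 + 5 = 15.464
ΔM = M_1 − M_2 = 5.453 − (15.464) = -10.011; smaller M is more luminous → Star 1.
L ratio = 10^(0.4 |ΔM|) = 10^4.004 = 10100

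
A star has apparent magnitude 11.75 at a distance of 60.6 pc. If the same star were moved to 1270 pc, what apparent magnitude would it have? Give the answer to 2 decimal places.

Flux ∝ 1/d², so Δm = 5 log₁₀(d₂/d₁) = 5 log₁₀(1270/60.6) = 6.607
m₂ = m₁ + Δm = 11.75 + (6.607) = 18.357

m ≈ 18.36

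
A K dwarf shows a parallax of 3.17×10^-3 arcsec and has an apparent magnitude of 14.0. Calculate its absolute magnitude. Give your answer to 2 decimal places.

M ≈ 6.51

d = 1/p = 1/3.17×10^-3″ = 315.5 pc
5 log₁₀(d/10 pc) = 5 log₁₀(315.5) − 5 = 7.495
M = m − 5 log₁₀(d/10) = 14.0 − 7.495 = 6.505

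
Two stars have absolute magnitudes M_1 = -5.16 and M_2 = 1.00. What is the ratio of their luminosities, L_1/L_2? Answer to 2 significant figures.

ΔM = M_1 − M_2 = -6.16
L_1/L_2 = 10^(−0.4 ΔM) = 10^2.464 = 291.1

L_1/L_2 ≈ 290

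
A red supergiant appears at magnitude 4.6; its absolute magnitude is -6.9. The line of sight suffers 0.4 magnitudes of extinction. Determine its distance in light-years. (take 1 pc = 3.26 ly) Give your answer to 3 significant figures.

d ≈ 5410 ly

m − M = 5 log₁₀(d/10 pc) + A  ⇒  4.6 − (-6.9) − 0.4 = 5 log₁₀(d/10)
11.100 = 5 log₁₀(d/10)
log₁₀ d = (m − M − A)/5 + 1 = 3.2200
d = 10^3.2200 = 1660 pc
= 5410 ly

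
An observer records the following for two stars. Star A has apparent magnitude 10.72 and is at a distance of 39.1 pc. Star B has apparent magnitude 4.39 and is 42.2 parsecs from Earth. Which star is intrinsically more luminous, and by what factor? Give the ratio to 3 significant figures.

Star A: M = m − 5 log₁₀ d + 5 = 10.72 − 5·1.5922 + 5 = 7.759
Star B: M = m − 5 log₁₀ d + 5 = 4.39 − 5·1.6253 + 5 = 1.263
ΔM = M_A − M_B = 7.759 − (1.263) = 6.496; smaller M is more luminous → Star B.
L ratio = 10^(0.4 |ΔM|) = 10^2.598 = 396.5

Star B is more luminous, by a factor of 397.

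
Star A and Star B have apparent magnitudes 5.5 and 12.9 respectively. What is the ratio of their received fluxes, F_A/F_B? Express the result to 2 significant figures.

Δm = 5.5 − (12.9) = -7.4
Flux ratio = 10^(−0.4 Δm) = 10^(−0.4 × -7.4) = 10^2.960 = 912.0

F_A/F_B ≈ 910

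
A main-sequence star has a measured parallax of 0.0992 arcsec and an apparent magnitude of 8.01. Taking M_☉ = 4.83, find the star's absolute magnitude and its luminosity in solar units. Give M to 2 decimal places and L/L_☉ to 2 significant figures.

d = 1/p = 1/0.0992″ = 10.08 pc
M = m − 5 log₁₀ d + 5 = 8.01 − 5·1.0035 + 5 = 7.993
M − M_☉ = 7.993 − 4.83 = 3.163
L/L_☉ = 10^(−0.4 × 3.163) = 0.05432

M ≈ 7.99; L/L_☉ ≈ 0.054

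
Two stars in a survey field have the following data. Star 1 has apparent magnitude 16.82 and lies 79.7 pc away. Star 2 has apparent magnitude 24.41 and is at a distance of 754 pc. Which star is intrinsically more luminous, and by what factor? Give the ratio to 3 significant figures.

Star 1 is more luminous, by a factor of 12.1.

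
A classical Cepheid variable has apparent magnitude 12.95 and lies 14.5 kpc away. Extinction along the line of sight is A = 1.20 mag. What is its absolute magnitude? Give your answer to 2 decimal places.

d = 14.5 kpc = 14500 pc
5 log₁₀(d/10 pc) = 5 log₁₀(14500) − 5 = 15.807
M = m − 5 log₁₀(d/10) − A = 12.95 − 15.807 − 1.20 = -4.057

M ≈ -4.06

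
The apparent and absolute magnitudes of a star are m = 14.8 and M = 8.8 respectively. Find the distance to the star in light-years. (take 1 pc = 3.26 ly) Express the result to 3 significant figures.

μ = m − M = 6.000
m − M = 5 log₁₀ d − 5
log₁₀ d = (m − M)/5 + 1 = 2.2000
d = 10^2.2000 = 158.5 pc
= 516.7 ly

d ≈ 517 ly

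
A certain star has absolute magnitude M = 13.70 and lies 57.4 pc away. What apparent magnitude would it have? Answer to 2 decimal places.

m ≈ 17.49

m = M + 5 log₁₀ d − 5 = 13.70 + 5·1.7589 − 5 = 17.495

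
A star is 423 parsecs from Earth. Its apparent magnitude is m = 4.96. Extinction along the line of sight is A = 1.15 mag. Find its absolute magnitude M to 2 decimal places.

M ≈ -4.32

5 log₁₀(d/10 pc) = 5 log₁₀(423.0) − 5 = 8.132
M = m − 5 log₁₀(d/10) − A = 4.96 − 8.132 − 1.15 = -4.322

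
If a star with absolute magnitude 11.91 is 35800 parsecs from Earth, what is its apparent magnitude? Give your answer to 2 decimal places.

m = M + 5 log₁₀ d − 5 = 11.91 + 5·4.5539 − 5 = 29.679

m ≈ 29.68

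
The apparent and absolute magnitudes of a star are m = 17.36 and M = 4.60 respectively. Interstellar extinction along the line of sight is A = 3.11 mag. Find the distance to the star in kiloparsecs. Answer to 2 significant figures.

d ≈ 0.85 kpc

m − M = 5 log₁₀(d/10 pc) + A  ⇒  17.36 − (4.60) − 3.11 = 5 log₁₀(d/10)
9.650 = 5 log₁₀(d/10)
log₁₀ d = (m − M − A)/5 + 1 = 2.9300
d = 10^2.9300 = 851.1 pc
= 0.8511 kpc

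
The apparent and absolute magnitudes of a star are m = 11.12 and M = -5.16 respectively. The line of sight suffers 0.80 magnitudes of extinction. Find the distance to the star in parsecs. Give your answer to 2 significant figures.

m − M = 5 log₁₀(d/10 pc) + A  ⇒  11.12 − (-5.16) − 0.80 = 5 log₁₀(d/10)
15.480 = 5 log₁₀(d/10)
log₁₀ d = (m − M − A)/5 + 1 = 4.0960
d = 10^4.0960 = 12470 pc

d ≈ 12000 pc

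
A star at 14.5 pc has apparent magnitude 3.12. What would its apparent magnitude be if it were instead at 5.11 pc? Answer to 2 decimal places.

m ≈ 0.86

Flux ∝ 1/d², so Δm = 5 log₁₀(d₂/d₁) = 5 log₁₀(5.11/14.5) = -2.265
m₂ = m₁ + Δm = 3.12 + (-2.265) = 0.855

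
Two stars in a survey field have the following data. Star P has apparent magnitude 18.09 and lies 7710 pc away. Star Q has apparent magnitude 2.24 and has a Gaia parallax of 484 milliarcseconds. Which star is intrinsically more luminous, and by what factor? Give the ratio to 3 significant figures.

Star P: M = m − 5 log₁₀ d + 5 = 18.09 − 5·3.8871 + 5 = 3.655
Star Q: p = 484 mas = 0.484″ → d = 1/p = 2.066 pc
Star Q: M = m − 5 log₁₀ d + 5 = 2.24 − 5·0.3152 + 5 = 5.664
ΔM = M_P − M_Q = 3.655 − (5.664) = -2.009; smaller M is more luminous → Star P.
L ratio = 10^(0.4 |ΔM|) = 10^0.804 = 6.365

Star P is more luminous, by a factor of 6.37.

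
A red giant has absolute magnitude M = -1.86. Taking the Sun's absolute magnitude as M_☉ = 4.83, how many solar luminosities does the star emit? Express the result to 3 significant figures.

M − M_☉ = -1.86 − 4.83 = -6.690
L/L_☉ = 10^(−0.4 (M − M_☉)) = 10^2.676 = 474.2

L/L_☉ ≈ 474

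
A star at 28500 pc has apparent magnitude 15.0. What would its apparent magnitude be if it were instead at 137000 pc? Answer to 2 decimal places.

m ≈ 18.41

Flux ∝ 1/d², so Δm = 5 log₁₀(d₂/d₁) = 5 log₁₀(137000/28500) = 3.409
m₂ = m₁ + Δm = 15.0 + (3.409) = 18.409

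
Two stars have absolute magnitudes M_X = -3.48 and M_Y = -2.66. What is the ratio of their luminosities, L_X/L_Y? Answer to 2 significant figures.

L_X/L_Y ≈ 2.1

ΔM = M_X − M_Y = -0.82
L_X/L_Y = 10^(−0.4 ΔM) = 10^0.328 = 2.128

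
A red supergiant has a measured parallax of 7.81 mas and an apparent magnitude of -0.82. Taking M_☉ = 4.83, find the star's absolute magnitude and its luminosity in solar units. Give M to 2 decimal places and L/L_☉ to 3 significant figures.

d = 1/p = 1000/7.81 mas = 128.0 pc
M = m − 5 log₁₀ d + 5 = -0.82 − 5·2.1073 + 5 = -6.357
M − M_☉ = -6.357 − 4.83 = -11.187
L/L_☉ = 10^(−0.4 × -11.187) = 29830

M ≈ -6.36; L/L_☉ ≈ 29800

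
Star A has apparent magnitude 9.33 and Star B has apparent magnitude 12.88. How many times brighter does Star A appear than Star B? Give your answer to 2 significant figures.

26

Magnitude difference = -3.55
Flux ratio = 10^(−0.4 Δm) = 10^(−0.4 × -3.55) = 10^1.420 = 26.30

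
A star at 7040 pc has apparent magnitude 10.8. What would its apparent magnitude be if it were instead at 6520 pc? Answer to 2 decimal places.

Flux ∝ 1/d², so Δm = 5 log₁₀(d₂/d₁) = 5 log₁₀(6520/7040) = -0.167
m₂ = m₁ + Δm = 10.8 + (-0.167) = 10.633

m ≈ 10.63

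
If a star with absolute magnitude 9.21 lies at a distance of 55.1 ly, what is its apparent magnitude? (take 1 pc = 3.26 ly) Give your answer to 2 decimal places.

d = 55.1 ly / 3.26 = 16.90 pc
m = M + 5 log₁₀ d − 5 = 9.21 + 5·1.2279 − 5 = 10.350

m ≈ 10.35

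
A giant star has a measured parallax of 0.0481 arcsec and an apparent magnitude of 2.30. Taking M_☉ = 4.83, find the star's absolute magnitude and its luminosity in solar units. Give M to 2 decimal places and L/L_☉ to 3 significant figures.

M ≈ 0.71; L/L_☉ ≈ 44.4

d = 1/p = 1/0.0481″ = 20.79 pc
M = m − 5 log₁₀ d + 5 = 2.30 − 5·1.3179 + 5 = 0.711
M − M_☉ = 0.711 − 4.83 = -4.119
L/L_☉ = 10^(−0.4 × -4.119) = 44.43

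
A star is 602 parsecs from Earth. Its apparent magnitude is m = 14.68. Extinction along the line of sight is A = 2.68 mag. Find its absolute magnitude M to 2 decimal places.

M ≈ 3.10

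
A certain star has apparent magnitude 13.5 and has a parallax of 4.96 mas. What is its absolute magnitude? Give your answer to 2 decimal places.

M ≈ 6.98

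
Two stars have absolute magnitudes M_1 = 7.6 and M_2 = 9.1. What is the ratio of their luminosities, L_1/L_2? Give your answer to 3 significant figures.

ΔM = M_1 − M_2 = -1.5
L_1/L_2 = 10^(−0.4 ΔM) = 10^0.600 = 3.981

L_1/L_2 ≈ 3.98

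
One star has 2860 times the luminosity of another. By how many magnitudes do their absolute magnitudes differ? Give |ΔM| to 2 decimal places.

|ΔM| ≈ 8.64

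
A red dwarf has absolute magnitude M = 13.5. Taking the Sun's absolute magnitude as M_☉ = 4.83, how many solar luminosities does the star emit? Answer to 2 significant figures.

L/L_☉ ≈ 3.4×10^-4

M − M_☉ = 13.5 − 4.83 = 8.670
L/L_☉ = 10^(−0.4 (M − M_☉)) = 10^-3.468 = 3.404×10^-4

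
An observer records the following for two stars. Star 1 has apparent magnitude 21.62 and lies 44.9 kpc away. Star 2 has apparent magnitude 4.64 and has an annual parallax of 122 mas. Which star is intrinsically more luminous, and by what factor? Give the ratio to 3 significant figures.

Star 1: d = 44.9 kpc = 44900 pc
Star 1: M = m − 5 log₁₀ d + 5 = 21.62 − 5·4.6522 + 5 = 3.359
Star 2: p = 122 mas = 0.122″ → d = 1/p = 8.197 pc
Star 2: M = m − 5 log₁₀ d + 5 = 4.64 − 5·0.9136 + 5 = 5.072
ΔM = M_1 − M_2 = 3.359 − (5.072) = -1.713; smaller M is more luminous → Star 1.
L ratio = 10^(0.4 |ΔM|) = 10^0.685 = 4.844

Star 1 is more luminous, by a factor of 4.84.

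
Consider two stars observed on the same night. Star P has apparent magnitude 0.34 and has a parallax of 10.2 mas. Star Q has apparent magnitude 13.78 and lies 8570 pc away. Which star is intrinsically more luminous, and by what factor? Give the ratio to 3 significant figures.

Star P: p = 10.2 mas = 0.0102″ → d = 1/p = 98.04 pc
Star P: M = m − 5 log₁₀ d + 5 = 0.34 − 5·1.9914 + 5 = -4.617
Star Q: M = m − 5 log₁₀ d + 5 = 13.78 − 5·3.9330 + 5 = -0.885
ΔM = M_P − M_Q = -4.617 − (-0.885) = -3.732; smaller M is more luminous → Star P.
L ratio = 10^(0.4 |ΔM|) = 10^1.493 = 31.11

Star P is more luminous, by a factor of 31.1.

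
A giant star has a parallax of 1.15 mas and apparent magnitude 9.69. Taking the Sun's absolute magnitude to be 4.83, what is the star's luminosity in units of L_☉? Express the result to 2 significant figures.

L/L_☉ ≈ 86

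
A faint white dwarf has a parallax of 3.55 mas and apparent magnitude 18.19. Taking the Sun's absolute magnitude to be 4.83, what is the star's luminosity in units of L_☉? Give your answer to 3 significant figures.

d = 1/p = 1000/3.55 mas = 281.7 pc
M = m − 5 log₁₀ d + 5 = 18.19 − 5·2.4498 + 5 = 10.941
M − M_☉ = 10.941 − 4.83 = 6.111
L/L_☉ = 10^(−0.4 × 6.111) = 3.594×10^-3

L/L_☉ ≈ 3.59×10^-3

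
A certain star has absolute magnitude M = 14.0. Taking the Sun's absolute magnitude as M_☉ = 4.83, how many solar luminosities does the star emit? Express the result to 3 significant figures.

M − M_☉ = 14.0 − 4.83 = 9.170
L/L_☉ = 10^(−0.4 (M − M_☉)) = 10^-3.668 = 2.148×10^-4

L/L_☉ ≈ 2.15×10^-4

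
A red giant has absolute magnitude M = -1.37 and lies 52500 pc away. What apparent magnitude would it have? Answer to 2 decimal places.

m ≈ 17.23

m = M + 5 log₁₀ d − 5 = -1.37 + 5·4.7202 − 5 = 17.231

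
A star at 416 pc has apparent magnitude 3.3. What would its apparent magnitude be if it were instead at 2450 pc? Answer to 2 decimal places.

Flux ∝ 1/d², so Δm = 5 log₁₀(d₂/d₁) = 5 log₁₀(2450/416) = 3.850
m₂ = m₁ + Δm = 3.3 + (3.850) = 7.150

m ≈ 7.15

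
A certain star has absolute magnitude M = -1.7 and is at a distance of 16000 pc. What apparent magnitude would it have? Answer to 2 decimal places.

m = M + 5 log₁₀ d − 5 = -1.7 + 5·4.2041 − 5 = 14.321

m ≈ 14.32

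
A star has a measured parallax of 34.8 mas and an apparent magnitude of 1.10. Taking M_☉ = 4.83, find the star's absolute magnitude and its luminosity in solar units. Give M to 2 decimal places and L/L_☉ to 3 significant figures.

d = 1/p = 1000/34.8 mas = 28.74 pc
M = m − 5 log₁₀ d + 5 = 1.10 − 5·1.4584 + 5 = -1.192
M − M_☉ = -1.192 − 4.83 = -6.022
L/L_☉ = 10^(−0.4 × -6.022) = 256.4

M ≈ -1.19; L/L_☉ ≈ 256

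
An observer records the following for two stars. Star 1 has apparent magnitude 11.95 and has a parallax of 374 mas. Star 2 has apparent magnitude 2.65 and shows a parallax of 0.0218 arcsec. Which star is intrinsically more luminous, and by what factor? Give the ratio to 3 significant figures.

Star 2 is more luminous, by a factor of 1.54×10^6.

Star 1: p = 374 mas = 0.374″ → d = 1/p = 2.674 pc
Star 1: M = m − 5 log₁₀ d + 5 = 11.95 − 5·0.4271 + 5 = 14.814
Star 2: d = 1/p = 1/0.0218″ = 45.87 pc
Star 2: M = m − 5 log₁₀ d + 5 = 2.65 − 5·1.6615 + 5 = -0.658
ΔM = M_1 − M_2 = 14.814 − (-0.658) = 15.472; smaller M is more luminous → Star 2.
L ratio = 10^(0.4 |ΔM|) = 10^6.189 = 1.545×10^6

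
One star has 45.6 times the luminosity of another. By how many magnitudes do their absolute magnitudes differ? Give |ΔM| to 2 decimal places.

|ΔM| ≈ 4.15

Pogson: ΔM = −2.5 log₁₀(ratio) = −2.5 log₁₀(45.6) = −2.5 × 1.6590 = -4.147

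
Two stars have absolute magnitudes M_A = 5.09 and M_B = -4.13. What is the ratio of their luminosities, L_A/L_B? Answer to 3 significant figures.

ΔM = M_A − M_B = 9.22
L_A/L_B = 10^(−0.4 ΔM) = 10^-3.688 = 2.051×10^-4

L_A/L_B ≈ 2.05×10^-4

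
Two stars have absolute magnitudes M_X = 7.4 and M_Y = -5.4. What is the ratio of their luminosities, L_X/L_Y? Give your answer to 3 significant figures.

L_X/L_Y ≈ 7.59×10^-6

ΔM = M_X − M_Y = 12.8
L_X/L_Y = 10^(−0.4 ΔM) = 10^-5.120 = 7.586×10^-6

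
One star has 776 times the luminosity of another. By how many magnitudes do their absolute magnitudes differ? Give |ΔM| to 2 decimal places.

Pogson: ΔM = −2.5 log₁₀(ratio) = −2.5 log₁₀(776) = −2.5 × 2.8899 = -7.225

|ΔM| ≈ 7.22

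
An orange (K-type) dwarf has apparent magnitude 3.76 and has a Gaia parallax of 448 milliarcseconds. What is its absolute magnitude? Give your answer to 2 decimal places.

M ≈ 7.02

p = 448 mas = 0.448″ → d = 1/p = 2.232 pc
5 log₁₀(d/10 pc) = 5 log₁₀(2.232) − 5 = -3.256
M = m − 5 log₁₀(d/10) = 3.76 + 3.256 = 7.016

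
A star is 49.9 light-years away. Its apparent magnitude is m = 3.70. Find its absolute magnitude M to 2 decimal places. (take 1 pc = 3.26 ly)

d = 49.9 ly / 3.26 = 15.31 pc
5 log₁₀(d/10 pc) = 5 log₁₀(15.31) − 5 = 0.924
M = m − 5 log₁₀(d/10) = 3.70 − 0.924 = 2.776

M ≈ 2.78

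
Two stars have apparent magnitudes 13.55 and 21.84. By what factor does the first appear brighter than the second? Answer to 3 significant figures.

2070

Δm = 13.55 − (21.84) = -8.29
Flux ratio = 10^(−0.4 Δm) = 10^(−0.4 × -8.29) = 10^3.316 = 2070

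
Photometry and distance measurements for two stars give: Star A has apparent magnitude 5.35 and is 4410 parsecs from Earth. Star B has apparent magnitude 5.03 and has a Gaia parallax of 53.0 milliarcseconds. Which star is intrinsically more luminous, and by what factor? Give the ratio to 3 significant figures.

Star A is more luminous, by a factor of 40700.

Star A: M = m − 5 log₁₀ d + 5 = 5.35 − 5·3.6444 + 5 = -7.872
Star B: p = 53.0 mas = 0.0530″ → d = 1/p = 18.87 pc
Star B: M = m − 5 log₁₀ d + 5 = 5.03 − 5·1.2757 + 5 = 3.651
ΔM = M_A − M_B = -7.872 − (3.651) = -11.524; smaller M is more luminous → Star A.
L ratio = 10^(0.4 |ΔM|) = 10^4.609 = 40680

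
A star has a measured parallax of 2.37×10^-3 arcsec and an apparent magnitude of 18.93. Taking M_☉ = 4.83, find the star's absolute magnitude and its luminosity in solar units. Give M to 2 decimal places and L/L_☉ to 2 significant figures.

d = 1/p = 1/2.37×10^-3″ = 421.9 pc
M = m − 5 log₁₀ d + 5 = 18.93 − 5·2.6253 + 5 = 10.804
M − M_☉ = 10.804 − 4.83 = 5.974
L/L_☉ = 10^(−0.4 × 5.974) = 4.079×10^-3

M ≈ 10.80; L/L_☉ ≈ 4.1×10^-3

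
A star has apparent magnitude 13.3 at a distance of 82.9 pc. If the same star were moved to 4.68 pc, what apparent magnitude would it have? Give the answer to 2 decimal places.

Flux ∝ 1/d², so Δm = 5 log₁₀(d₂/d₁) = 5 log₁₀(4.68/82.9) = -6.242
m₂ = m₁ + Δm = 13.3 + (-6.242) = 7.058

m ≈ 7.06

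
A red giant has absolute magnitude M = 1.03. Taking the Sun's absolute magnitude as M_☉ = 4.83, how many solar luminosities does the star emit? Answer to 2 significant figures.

L/L_☉ ≈ 33

M − M_☉ = 1.03 − 4.83 = -3.800
L/L_☉ = 10^(−0.4 (M − M_☉)) = 10^1.520 = 33.11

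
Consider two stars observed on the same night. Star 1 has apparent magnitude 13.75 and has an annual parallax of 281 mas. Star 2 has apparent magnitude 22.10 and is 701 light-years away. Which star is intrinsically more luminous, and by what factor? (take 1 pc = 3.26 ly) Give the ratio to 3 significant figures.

Star 2 is more luminous, by a factor of 1.67.

Star 1: p = 281 mas = 0.281″ → d = 1/p = 3.559 pc
Star 1: M = m − 5 log₁₀ d + 5 = 13.75 − 5·0.5513 + 5 = 15.994
Star 2: d = 701 ly / 3.26 = 215.0 pc
Star 2: M = m − 5 log₁₀ d + 5 = 22.10 − 5·2.3325 + 5 = 15.437
ΔM = M_1 − M_2 = 15.994 − (15.437) = 0.556; smaller M is more luminous → Star 2.
L ratio = 10^(0.4 |ΔM|) = 10^0.222 = 1.669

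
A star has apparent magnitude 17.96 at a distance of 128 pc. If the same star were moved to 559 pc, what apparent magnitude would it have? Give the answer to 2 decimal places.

Flux ∝ 1/d², so Δm = 5 log₁₀(d₂/d₁) = 5 log₁₀(559/128) = 3.201
m₂ = m₁ + Δm = 17.96 + (3.201) = 21.161

m ≈ 21.16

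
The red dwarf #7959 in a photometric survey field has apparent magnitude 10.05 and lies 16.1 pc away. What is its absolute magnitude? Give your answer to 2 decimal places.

5 log₁₀(d/10 pc) = 5 log₁₀(16.10) − 5 = 1.034
M = m − 5 log₁₀(d/10) = 10.05 − 1.034 = 9.016

M ≈ 9.02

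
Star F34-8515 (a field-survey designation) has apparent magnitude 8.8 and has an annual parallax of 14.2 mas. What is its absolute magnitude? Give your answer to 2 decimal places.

M ≈ 4.56

p = 14.2 mas = 0.0142″ → d = 1/p = 70.42 pc
5 log₁₀(d/10 pc) = 5 log₁₀(70.42) − 5 = 4.239
M = m − 5 log₁₀(d/10) = 8.8 − 4.239 = 4.561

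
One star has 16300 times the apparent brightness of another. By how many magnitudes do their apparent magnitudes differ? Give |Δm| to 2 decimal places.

|Δm| ≈ 10.53

Pogson: Δm = −2.5 log₁₀(ratio) = −2.5 log₁₀(16300) = −2.5 × 4.2122 = -10.530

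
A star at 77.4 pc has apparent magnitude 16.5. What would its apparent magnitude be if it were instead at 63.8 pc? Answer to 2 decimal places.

Flux ∝ 1/d², so Δm = 5 log₁₀(d₂/d₁) = 5 log₁₀(63.8/77.4) = -0.420
m₂ = m₁ + Δm = 16.5 + (-0.420) = 16.080

m ≈ 16.08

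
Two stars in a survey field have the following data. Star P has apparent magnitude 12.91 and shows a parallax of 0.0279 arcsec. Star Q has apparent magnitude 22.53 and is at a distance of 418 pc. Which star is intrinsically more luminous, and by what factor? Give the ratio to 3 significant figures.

Star P is more luminous, by a factor of 51.8.

Star P: d = 1/p = 1/0.0279″ = 35.84 pc
Star P: M = m − 5 log₁₀ d + 5 = 12.91 − 5·1.5544 + 5 = 10.138
Star Q: M = m − 5 log₁₀ d + 5 = 22.53 − 5·2.6212 + 5 = 14.424
ΔM = M_P − M_Q = 10.138 − (14.424) = -4.286; smaller M is more luminous → Star P.
L ratio = 10^(0.4 |ΔM|) = 10^1.714 = 51.81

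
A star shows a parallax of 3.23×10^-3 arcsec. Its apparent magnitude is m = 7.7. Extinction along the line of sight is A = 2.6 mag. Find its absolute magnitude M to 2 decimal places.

M ≈ -2.35

d = 1/p = 1/3.23×10^-3″ = 309.6 pc
5 log₁₀(d/10 pc) = 5 log₁₀(309.6) − 5 = 7.454
M = m − 5 log₁₀(d/10) − A = 7.7 − 7.454 − 2.6 = -2.354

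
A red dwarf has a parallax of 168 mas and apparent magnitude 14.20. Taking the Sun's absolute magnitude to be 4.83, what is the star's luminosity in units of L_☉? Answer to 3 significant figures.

d = 1/p = 1000/168 mas = 5.952 pc
M = m − 5 log₁₀ d + 5 = 14.20 − 5·0.7747 + 5 = 15.327
M − M_☉ = 15.327 − 4.83 = 10.497
L/L_☉ = 10^(−0.4 × 10.497) = 6.330×10^-5

L/L_☉ ≈ 6.33×10^-5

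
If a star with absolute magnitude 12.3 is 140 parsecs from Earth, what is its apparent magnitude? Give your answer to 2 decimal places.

m ≈ 18.03

m = M + 5 log₁₀ d − 5 = 12.3 + 5·2.1461 − 5 = 18.031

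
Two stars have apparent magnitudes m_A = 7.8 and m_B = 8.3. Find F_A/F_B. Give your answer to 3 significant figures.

F_A/F_B ≈ 1.58

Magnitude difference = -0.5
Flux ratio = 10^(−0.4 Δm) = 10^(−0.4 × -0.5) = 10^0.200 = 1.585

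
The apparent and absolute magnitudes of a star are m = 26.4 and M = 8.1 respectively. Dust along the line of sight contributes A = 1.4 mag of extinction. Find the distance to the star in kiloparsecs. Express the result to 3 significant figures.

d ≈ 24.0 kpc

m − M = 5 log₁₀(d/10 pc) + A  ⇒  26.4 − (8.1) − 1.4 = 5 log₁₀(d/10)
16.900 = 5 log₁₀(d/10)
log₁₀ d = (m − M − A)/5 + 1 = 4.3800
d = 10^4.3800 = 23990 pc
= 23.99 kpc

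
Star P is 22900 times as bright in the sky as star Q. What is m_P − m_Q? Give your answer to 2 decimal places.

Pogson: Δm = −2.5 log₁₀(ratio) = −2.5 log₁₀(22900) = −2.5 × 4.3598 = -10.900
Star P is brighter, so it has the smaller magnitude: the difference is negative.

m_P − m_Q ≈ -10.90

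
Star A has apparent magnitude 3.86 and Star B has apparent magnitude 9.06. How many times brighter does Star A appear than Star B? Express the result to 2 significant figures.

120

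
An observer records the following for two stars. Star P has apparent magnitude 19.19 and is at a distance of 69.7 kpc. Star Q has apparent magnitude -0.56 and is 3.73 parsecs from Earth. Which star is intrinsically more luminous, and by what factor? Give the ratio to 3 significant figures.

Star P is more luminous, by a factor of 4.40.

Star P: d = 69.7 kpc = 69700 pc
Star P: M = m − 5 log₁₀ d + 5 = 19.19 − 5·4.8432 + 5 = -0.026
Star Q: M = m − 5 log₁₀ d + 5 = -0.56 − 5·0.5717 + 5 = 1.581
ΔM = M_P − M_Q = -0.026 − (1.581) = -1.608; smaller M is more luminous → Star P.
L ratio = 10^(0.4 |ΔM|) = 10^0.643 = 4.396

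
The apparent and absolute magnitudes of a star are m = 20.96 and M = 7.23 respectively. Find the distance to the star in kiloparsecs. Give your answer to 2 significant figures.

d ≈ 5.6 kpc

Distance modulus: m − M = 20.96 − (7.23) = 13.730
m − M = 5 log₁₀ d − 5
log₁₀ d = (m − M)/5 + 1 = 3.7460
d = 10^3.7460 = 5572 pc
= 5.572 kpc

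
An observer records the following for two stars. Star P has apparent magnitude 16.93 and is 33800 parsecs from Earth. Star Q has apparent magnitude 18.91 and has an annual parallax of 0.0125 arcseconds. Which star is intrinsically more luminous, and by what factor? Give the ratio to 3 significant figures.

Star P: M = m − 5 log₁₀ d + 5 = 16.93 − 5·4.5289 + 5 = -0.715
Star Q: d = 1/p = 1/0.0125″ = 80.00 pc
Star Q: M = m − 5 log₁₀ d + 5 = 18.91 − 5·1.9031 + 5 = 14.395
ΔM = M_P − M_Q = -0.715 − (14.395) = -15.109; smaller M is more luminous → Star P.
L ratio = 10^(0.4 |ΔM|) = 10^6.044 = 1.106×10^6

Star P is more luminous, by a factor of 1.11×10^6.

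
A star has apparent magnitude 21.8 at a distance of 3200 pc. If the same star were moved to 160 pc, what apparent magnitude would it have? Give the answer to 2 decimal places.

m ≈ 15.29

Flux ∝ 1/d², so Δm = 5 log₁₀(d₂/d₁) = 5 log₁₀(160/3200) = -6.505
m₂ = m₁ + Δm = 21.8 + (-6.505) = 15.295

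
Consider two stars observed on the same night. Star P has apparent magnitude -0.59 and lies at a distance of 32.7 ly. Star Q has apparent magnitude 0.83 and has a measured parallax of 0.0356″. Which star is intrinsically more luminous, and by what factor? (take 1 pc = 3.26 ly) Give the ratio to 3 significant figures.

Star P: d = 32.7 ly / 3.26 = 10.03 pc
Star P: M = m − 5 log₁₀ d + 5 = -0.59 − 5·1.0013 + 5 = -0.597
Star Q: d = 1/p = 1/0.0356″ = 28.09 pc
Star Q: M = m − 5 log₁₀ d + 5 = 0.83 − 5·1.4486 + 5 = -1.413
ΔM = M_P − M_Q = -0.597 − (-1.413) = 0.816; smaller M is more luminous → Star Q.
L ratio = 10^(0.4 |ΔM|) = 10^0.326 = 2.121

Star Q is more luminous, by a factor of 2.12.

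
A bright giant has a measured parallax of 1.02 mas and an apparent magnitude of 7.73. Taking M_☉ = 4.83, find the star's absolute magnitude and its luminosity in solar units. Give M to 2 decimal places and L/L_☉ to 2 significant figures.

M ≈ -2.23; L/L_☉ ≈ 660

d = 1/p = 1000/1.02 mas = 980.4 pc
M = m − 5 log₁₀ d + 5 = 7.73 − 5·2.9914 + 5 = -2.227
M − M_☉ = -2.227 − 4.83 = -7.057
L/L_☉ = 10^(−0.4 × -7.057) = 665.0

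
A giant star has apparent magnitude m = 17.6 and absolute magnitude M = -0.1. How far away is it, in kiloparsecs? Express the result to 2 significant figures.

d ≈ 35 kpc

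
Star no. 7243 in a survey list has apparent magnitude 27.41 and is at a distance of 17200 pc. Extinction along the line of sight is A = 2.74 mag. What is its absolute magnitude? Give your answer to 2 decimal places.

M ≈ 8.49

5 log₁₀(d/10 pc) = 5 log₁₀(17200) − 5 = 16.178
M = m − 5 log₁₀(d/10) − A = 27.41 − 16.178 − 2.74 = 8.492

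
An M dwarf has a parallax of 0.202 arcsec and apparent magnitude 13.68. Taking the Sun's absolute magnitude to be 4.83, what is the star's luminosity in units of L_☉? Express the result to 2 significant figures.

d = 1/p = 1/0.202″ = 4.950 pc
M = m − 5 log₁₀ d + 5 = 13.68 − 5·0.6946 + 5 = 15.207
M − M_☉ = 15.207 − 4.83 = 10.377
L/L_☉ = 10^(−0.4 × 10.377) = 7.068×10^-5

L/L_☉ ≈ 7.1×10^-5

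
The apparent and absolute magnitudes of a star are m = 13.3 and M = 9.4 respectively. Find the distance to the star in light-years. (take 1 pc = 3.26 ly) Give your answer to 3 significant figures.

d ≈ 196 ly

Distance modulus: m − M = 13.3 − (9.4) = 3.900
m − M = 5 log₁₀ d − 5
log₁₀ d = (m − M)/5 + 1 = 1.7800
d = 10^1.7800 = 60.26 pc
= 196.4 ly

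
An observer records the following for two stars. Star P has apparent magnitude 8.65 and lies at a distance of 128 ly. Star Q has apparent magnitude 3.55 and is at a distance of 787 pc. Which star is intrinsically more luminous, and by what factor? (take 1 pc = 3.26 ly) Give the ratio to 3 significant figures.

Star Q is more luminous, by a factor of 44100.

Star P: d = 128 ly / 3.26 = 39.26 pc
Star P: M = m − 5 log₁₀ d + 5 = 8.65 − 5·1.5940 + 5 = 5.680
Star Q: M = m − 5 log₁₀ d + 5 = 3.55 − 5·2.8960 + 5 = -5.930
ΔM = M_P − M_Q = 5.680 − (-5.930) = 11.610; smaller M is more luminous → Star Q.
L ratio = 10^(0.4 |ΔM|) = 10^4.644 = 44050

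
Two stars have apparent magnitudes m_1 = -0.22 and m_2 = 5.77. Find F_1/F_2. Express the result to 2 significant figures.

F_1/F_2 ≈ 250

Magnitude difference = -5.99
Flux ratio = 10^(−0.4 Δm) = 10^(−0.4 × -5.99) = 10^2.396 = 248.9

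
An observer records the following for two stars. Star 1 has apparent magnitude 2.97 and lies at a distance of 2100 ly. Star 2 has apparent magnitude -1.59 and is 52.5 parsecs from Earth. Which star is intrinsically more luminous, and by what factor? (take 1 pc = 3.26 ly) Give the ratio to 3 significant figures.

Star 1 is more luminous, by a factor of 2.26.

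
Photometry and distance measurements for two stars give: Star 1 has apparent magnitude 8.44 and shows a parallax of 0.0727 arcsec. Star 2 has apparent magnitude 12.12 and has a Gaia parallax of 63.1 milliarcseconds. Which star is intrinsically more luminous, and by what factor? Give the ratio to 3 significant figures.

Star 1 is more luminous, by a factor of 22.3.

Star 1: d = 1/p = 1/0.0727″ = 13.76 pc
Star 1: M = m − 5 log₁₀ d + 5 = 8.44 − 5·1.1385 + 5 = 7.748
Star 2: p = 63.1 mas = 0.0631″ → d = 1/p = 15.85 pc
Star 2: M = m − 5 log₁₀ d + 5 = 12.12 − 5·1.2000 + 5 = 11.120
ΔM = M_1 − M_2 = 7.748 − (11.120) = -3.372; smaller M is more luminous → Star 1.
L ratio = 10^(0.4 |ΔM|) = 10^1.349 = 22.34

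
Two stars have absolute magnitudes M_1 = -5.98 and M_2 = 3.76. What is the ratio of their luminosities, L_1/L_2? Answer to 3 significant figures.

ΔM = M_1 − M_2 = -9.74
L_1/L_2 = 10^(−0.4 ΔM) = 10^3.896 = 7870

L_1/L_2 ≈ 7870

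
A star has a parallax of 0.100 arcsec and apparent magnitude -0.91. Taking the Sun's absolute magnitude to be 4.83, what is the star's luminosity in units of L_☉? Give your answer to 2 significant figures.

L/L_☉ ≈ 200

d = 1/p = 1/0.100″ = 10.00 pc
M = m − 5 log₁₀ d + 5 = -0.91 − 5·1.0000 + 5 = -0.910
M − M_☉ = -0.910 − 4.83 = -5.740
L/L_☉ = 10^(−0.4 × -5.740) = 197.7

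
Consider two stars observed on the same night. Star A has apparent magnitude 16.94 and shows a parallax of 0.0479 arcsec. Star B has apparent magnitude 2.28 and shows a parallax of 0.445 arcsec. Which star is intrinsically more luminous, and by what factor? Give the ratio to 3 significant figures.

Star A: d = 1/p = 1/0.0479″ = 20.88 pc
Star A: M = m − 5 log₁₀ d + 5 = 16.94 − 5·1.3197 + 5 = 15.342
Star B: d = 1/p = 1/0.445″ = 2.247 pc
Star B: M = m − 5 log₁₀ d + 5 = 2.28 − 5·0.3516 + 5 = 5.522
ΔM = M_A − M_B = 15.342 − (5.522) = 9.820; smaller M is more luminous → Star B.
L ratio = 10^(0.4 |ΔM|) = 10^3.928 = 8471

Star B is more luminous, by a factor of 8470.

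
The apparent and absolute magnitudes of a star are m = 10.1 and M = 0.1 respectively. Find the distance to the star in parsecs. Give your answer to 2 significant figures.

d ≈ 1000 pc

μ = m − M = 10.000
m − M = 5 log₁₀ d − 5
log₁₀ d = (m − M)/5 + 1 = 3.0000
d = 10^3.0000 = 1000 pc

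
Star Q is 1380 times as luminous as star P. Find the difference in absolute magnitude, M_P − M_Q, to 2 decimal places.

M_P − M_Q ≈ 7.85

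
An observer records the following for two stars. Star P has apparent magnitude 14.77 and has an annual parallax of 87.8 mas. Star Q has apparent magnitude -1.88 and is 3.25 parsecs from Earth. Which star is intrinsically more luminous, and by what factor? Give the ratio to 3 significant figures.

Star Q is more luminous, by a factor of 372000.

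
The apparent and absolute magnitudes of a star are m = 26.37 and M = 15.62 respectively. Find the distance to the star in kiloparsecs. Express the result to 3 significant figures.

μ = m − M = 10.750
m − M = 5 log₁₀ d − 5
log₁₀ d = (m − M)/5 + 1 = 3.1500
d = 10^3.1500 = 1413 pc
= 1.413 kpc

d ≈ 1.41 kpc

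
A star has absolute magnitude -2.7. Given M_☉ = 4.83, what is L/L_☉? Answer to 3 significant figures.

M − M_☉ = -2.7 − 4.83 = -7.530
L/L_☉ = 10^(−0.4 (M − M_☉)) = 10^3.012 = 1028

L/L_☉ ≈ 1030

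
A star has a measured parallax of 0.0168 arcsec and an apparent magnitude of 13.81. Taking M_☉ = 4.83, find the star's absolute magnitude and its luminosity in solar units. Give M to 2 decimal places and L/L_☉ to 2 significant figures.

M ≈ 9.94; L/L_☉ ≈ 9.1×10^-3

d = 1/p = 1/0.0168″ = 59.52 pc
M = m − 5 log₁₀ d + 5 = 13.81 − 5·1.7747 + 5 = 9.937
M − M_☉ = 9.937 − 4.83 = 5.107
L/L_☉ = 10^(−0.4 × 5.107) = 9.065×10^-3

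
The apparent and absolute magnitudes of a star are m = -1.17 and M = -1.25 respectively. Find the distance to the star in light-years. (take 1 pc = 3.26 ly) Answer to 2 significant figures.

Distance modulus: m − M = -1.17 − (-1.25) = 0.080
m − M = 5 log₁₀ d − 5
log₁₀ d = (m − M)/5 + 1 = 1.0160
d = 10^1.0160 = 10.38 pc
= 33.82 ly

d ≈ 34 ly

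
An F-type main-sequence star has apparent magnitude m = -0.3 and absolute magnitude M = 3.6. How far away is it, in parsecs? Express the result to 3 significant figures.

d ≈ 1.66 pc

μ = m − M = -3.900
m − M = 5 log₁₀ d − 5
log₁₀ d = (m − M)/5 + 1 = 0.2200
d = 10^0.2200 = 1.660 pc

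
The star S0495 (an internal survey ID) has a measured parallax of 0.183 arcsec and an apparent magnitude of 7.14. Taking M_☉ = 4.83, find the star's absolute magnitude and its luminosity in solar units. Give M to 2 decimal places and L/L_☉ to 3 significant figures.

d = 1/p = 1/0.183″ = 5.464 pc
M = m − 5 log₁₀ d + 5 = 7.14 − 5·0.7375 + 5 = 8.452
M − M_☉ = 8.452 − 4.83 = 3.622
L/L_☉ = 10^(−0.4 × 3.622) = 0.03557

M ≈ 8.45; L/L_☉ ≈ 0.0356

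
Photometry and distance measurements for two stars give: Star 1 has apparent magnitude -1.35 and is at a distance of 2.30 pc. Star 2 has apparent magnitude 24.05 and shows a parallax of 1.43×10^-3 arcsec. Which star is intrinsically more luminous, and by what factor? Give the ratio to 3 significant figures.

Star 1 is more luminous, by a factor of 156000.

Star 1: M = m − 5 log₁₀ d + 5 = -1.35 − 5·0.3617 + 5 = 1.841
Star 2: d = 1/p = 1/1.43×10^-3″ = 699.3 pc
Star 2: M = m − 5 log₁₀ d + 5 = 24.05 − 5·2.8447 + 5 = 14.827
ΔM = M_1 − M_2 = 1.841 − (14.827) = -12.985; smaller M is more luminous → Star 1.
L ratio = 10^(0.4 |ΔM|) = 10^5.194 = 156400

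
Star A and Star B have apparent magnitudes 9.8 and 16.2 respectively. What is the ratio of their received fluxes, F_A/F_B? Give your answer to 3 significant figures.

Magnitude difference = -6.4
Flux ratio = 10^(−0.4 Δm) = 10^(−0.4 × -6.4) = 10^2.560 = 363.1

F_A/F_B ≈ 363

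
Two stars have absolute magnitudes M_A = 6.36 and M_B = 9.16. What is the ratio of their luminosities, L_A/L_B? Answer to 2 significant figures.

L_A/L_B ≈ 13

ΔM = M_A − M_B = -2.80
L_A/L_B = 10^(−0.4 ΔM) = 10^1.120 = 13.18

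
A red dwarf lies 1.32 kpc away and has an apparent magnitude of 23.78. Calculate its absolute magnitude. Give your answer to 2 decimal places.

M ≈ 13.18

d = 1.32 kpc = 1320 pc
5 log₁₀(d/10 pc) = 5 log₁₀(1320) − 5 = 10.603
M = m − 5 log₁₀(d/10) = 23.78 − 10.603 = 13.177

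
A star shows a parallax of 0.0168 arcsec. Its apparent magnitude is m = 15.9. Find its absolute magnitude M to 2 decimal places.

M ≈ 12.03

d = 1/p = 1/0.0168″ = 59.52 pc
5 log₁₀(d/10 pc) = 5 log₁₀(59.52) − 5 = 3.873
M = m − 5 log₁₀(d/10) = 15.9 − 3.873 = 12.027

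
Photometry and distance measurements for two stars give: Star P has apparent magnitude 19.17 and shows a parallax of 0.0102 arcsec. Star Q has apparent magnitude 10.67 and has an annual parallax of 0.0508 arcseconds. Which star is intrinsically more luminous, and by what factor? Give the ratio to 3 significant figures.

Star P: d = 1/p = 1/0.0102″ = 98.04 pc
Star P: M = m − 5 log₁₀ d + 5 = 19.17 − 5·1.9914 + 5 = 14.213
Star Q: d = 1/p = 1/0.0508″ = 19.69 pc
Star Q: M = m − 5 log₁₀ d + 5 = 10.67 − 5·1.2941 + 5 = 9.199
ΔM = M_P − M_Q = 14.213 − (9.199) = 5.014; smaller M is more luminous → Star Q.
L ratio = 10^(0.4 |ΔM|) = 10^2.005 = 101.3

Star Q is more luminous, by a factor of 101.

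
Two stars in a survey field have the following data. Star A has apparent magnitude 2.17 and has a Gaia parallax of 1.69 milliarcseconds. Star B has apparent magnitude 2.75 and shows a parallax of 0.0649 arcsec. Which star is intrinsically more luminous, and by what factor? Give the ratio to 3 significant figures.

Star A is more luminous, by a factor of 2520.

Star A: p = 1.69 mas = 1.69×10^-3″ → d = 1/p = 591.7 pc
Star A: M = m − 5 log₁₀ d + 5 = 2.17 − 5·2.7721 + 5 = -6.691
Star B: d = 1/p = 1/0.0649″ = 15.41 pc
Star B: M = m − 5 log₁₀ d + 5 = 2.75 − 5·1.1878 + 5 = 1.811
ΔM = M_A − M_B = -6.691 − (1.811) = -8.502; smaller M is more luminous → Star A.
L ratio = 10^(0.4 |ΔM|) = 10^3.401 = 2516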